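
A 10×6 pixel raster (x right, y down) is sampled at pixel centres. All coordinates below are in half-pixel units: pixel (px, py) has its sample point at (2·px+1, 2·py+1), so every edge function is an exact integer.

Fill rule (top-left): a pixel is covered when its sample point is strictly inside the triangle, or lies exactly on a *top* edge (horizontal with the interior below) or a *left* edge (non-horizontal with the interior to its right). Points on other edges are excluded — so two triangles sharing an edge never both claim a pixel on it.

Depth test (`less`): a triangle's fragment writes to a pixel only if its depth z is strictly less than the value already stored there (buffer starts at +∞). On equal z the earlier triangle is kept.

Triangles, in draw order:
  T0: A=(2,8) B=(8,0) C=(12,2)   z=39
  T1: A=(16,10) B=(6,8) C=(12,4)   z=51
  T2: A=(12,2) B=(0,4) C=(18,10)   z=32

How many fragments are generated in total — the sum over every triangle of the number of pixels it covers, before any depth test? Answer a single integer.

T0:
  2·area = 44
  edge (2, 8)→(8, 0): d=(6,-8) top-left  bias=+0
  edge (8, 0)→(12, 2): d=(4,2) right/bottom  bias=-1
  edge (12, 2)→(2, 8): d=(-10,6) right/bottom  bias=-1
    (4,0)@(9, 1): e=[14,2,28] → █
    (5,0)@(11, 1): e=[30,-2,16] → ·
    (3,1)@(7, 3): e=[10,14,20] → █
    (5,1)@(11, 3): e=[42,6,-4] → ·
    (2,2)@(5, 5): e=[6,26,12] → █
    (3,2)@(7, 5): e=[22,22,0] → ·  [on edge]
    (4,2)@(9, 5): e=[38,18,-12] → ·
    (1,3)@(3, 7): e=[2,38,4] → █
    (2,3)@(5, 7): e=[18,34,-8] → ·
    (1,4)@(3, 9): e=[14,46,-16] → ·
  covered (5 px):
    · · · · █ · · · · ·
    · · · █ █ · · · · ·
    · · █ · · · · · · ·
    · █ · · · · · · · ·
    · · · · · · · · · ·
    · · · · · · · · · ·
T1:
  2·area = 52
  edge (16, 10)→(6, 8): d=(-10,-2) top-left  bias=+0
  edge (6, 8)→(12, 4): d=(6,-4) top-left  bias=+0
  edge (12, 4)→(16, 10): d=(4,6) right/bottom  bias=-1
    (5,2)@(11, 5): e=[40,2,10] → █
    (6,2)@(13, 5): e=[44,10,-2] → ·
    (0,3)@(1, 7): e=[0,-26,78] → ·  [on edge]
    (4,3)@(9, 7): e=[16,6,30] → █
    (6,3)@(13, 7): e=[24,22,6] → █
    (7,3)@(15, 7): e=[28,30,-6] → ·
    (4,4)@(9, 9): e=[-4,18,38] → ·
    (5,4)@(11, 9): e=[0,26,26] → █  [on edge]
    (7,4)@(15, 9): e=[8,42,2] → █
    (8,4)@(17, 9): e=[12,50,-10] → ·
    (5,5)@(11, 11): e=[-20,38,34] → ·
    (6,5)@(13, 11): e=[-16,46,22] → ·
  covered (7 px):
    · · · · · · · · · ·
    · · · · · · · · · ·
    · · · · · █ · · · ·
    · · · · █ █ █ · · ·
    · · · · · █ █ █ · ·
    · · · · · · · · · ·
T2:
  2·area = 108  (B↔C swapped to make it positive)
  edge (12, 2)→(18, 10): d=(6,8) right/bottom  bias=-1
  edge (18, 10)→(0, 4): d=(-18,-6) top-left  bias=+0
  edge (0, 4)→(12, 2): d=(12,-2) top-left  bias=+0
    (3,1)@(7, 3): e=[46,60,2] → █
    (4,1)@(9, 3): e=[30,72,6] → █
    (5,1)@(11, 3): e=[14,84,10] → █
    (6,1)@(13, 3): e=[-2,96,14] → ·
    (1,2)@(3, 5): e=[90,0,18] → █  [on edge]
    (2,2)@(5, 5): e=[74,12,22] → █
    (6,2)@(13, 5): e=[10,60,38] → █
    (7,2)@(15, 5): e=[-6,72,42] → ·
    (1,3)@(3, 7): e=[102,-36,42] → ·
    (2,3)@(5, 7): e=[86,-24,46] → ·
    (3,3)@(7, 7): e=[70,-12,50] → ·
    (4,3)@(9, 7): e=[54,0,54] → █  [on edge]
    (7,4)@(15, 9): e=[18,0,90] → █  [on edge]
  covered (15 px):
    · · · · · · · · · ·
    · · · █ █ █ · · · ·
    · █ █ █ █ █ █ · · ·
    · · · · █ █ █ █ · ·
    · · · · · · · █ █ ·
    · · · · · · · · · ·

Final: 27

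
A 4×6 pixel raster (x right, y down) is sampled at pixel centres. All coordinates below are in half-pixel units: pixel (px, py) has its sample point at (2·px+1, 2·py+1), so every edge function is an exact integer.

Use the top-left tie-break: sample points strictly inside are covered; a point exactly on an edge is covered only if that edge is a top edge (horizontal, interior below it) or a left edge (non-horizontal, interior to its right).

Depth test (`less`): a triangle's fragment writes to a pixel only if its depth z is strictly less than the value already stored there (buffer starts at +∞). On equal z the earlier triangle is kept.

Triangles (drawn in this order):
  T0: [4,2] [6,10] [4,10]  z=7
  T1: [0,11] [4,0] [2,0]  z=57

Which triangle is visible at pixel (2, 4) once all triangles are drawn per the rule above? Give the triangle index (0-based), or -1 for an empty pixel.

T0:
  2·area = 16
  edge (4, 2)→(6, 10): d=(2,8) right/bottom  bias=-1
  edge (6, 10)→(4, 10): d=(-2,0) right/bottom  bias=-1
  edge (4, 10)→(4, 2): d=(0,-8) top-left  bias=+0
    (2,3)@(5, 7): e=[2,6,8] → █
    (3,3)@(7, 7): e=[-14,6,24] → ·
    (2,4)@(5, 9): e=[6,2,8] → █
    (3,4)@(7, 9): e=[-10,2,24] → ·
    (2,5)@(5, 11): e=[10,-2,8] → ·
  covered (2 px):
    · · · ·
    · · · ·
    · · · ·
    · · █ ·
    · · █ ·
    · · · ·
T1:
  2·area = 22  (B↔C swapped to make it positive)
  edge (0, 11)→(2, 0): d=(2,-11) top-left  bias=+0
  edge (2, 0)→(4, 0): d=(2,0) top-left  bias=+0
  edge (4, 0)→(0, 11): d=(-4,11) right/bottom  bias=-1
    (1,0)@(3, 1): e=[13,2,7] → █
    (2,0)@(5, 1): e=[35,2,-15] → ·
    (1,1)@(3, 3): e=[17,6,-1] → ·
    (0,3)@(1, 7): e=[3,14,5] → █
    (1,3)@(3, 7): e=[25,14,-17] → ·
    (0,4)@(1, 9): e=[7,18,-3] → ·
  covered (2 px):
    · █ · ·
    · · · ·
    · · · ·
    █ · · ·
    · · · ·
    · · · ·

Z-buffer (winner per pixel, '.' = empty):
  . 1 . .
  . . . .
  . . . .
  1 . 0 .
  . . 0 .
  . . . .

Result: 0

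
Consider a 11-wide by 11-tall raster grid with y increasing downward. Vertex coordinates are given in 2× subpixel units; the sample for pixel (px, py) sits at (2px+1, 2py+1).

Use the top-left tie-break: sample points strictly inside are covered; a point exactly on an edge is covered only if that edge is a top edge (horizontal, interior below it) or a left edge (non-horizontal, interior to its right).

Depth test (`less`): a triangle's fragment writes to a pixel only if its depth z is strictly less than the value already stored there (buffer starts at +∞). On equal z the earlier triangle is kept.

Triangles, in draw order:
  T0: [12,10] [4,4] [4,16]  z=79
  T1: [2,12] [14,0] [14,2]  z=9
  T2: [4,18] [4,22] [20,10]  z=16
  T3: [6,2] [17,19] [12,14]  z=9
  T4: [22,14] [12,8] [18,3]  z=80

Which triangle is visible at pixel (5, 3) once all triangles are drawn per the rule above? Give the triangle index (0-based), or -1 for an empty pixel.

T0:
  2·area = 96  (B↔C swapped to make it positive)
  edge (12, 10)→(4, 16): d=(-8,6) right/bottom  bias=-1
  edge (4, 16)→(4, 4): d=(0,-12) top-left  bias=+0
  edge (4, 4)→(12, 10): d=(8,6) right/bottom  bias=-1
    (2,2)@(5, 5): e=[82,12,2] → #
    (3,2)@(7, 5): e=[70,36,-10] → ·
    (2,3)@(5, 7): e=[66,12,18] → #
    (3,3)@(7, 7): e=[54,36,6] → #
    (4,3)@(9, 7): e=[42,60,-6] → ·
    (2,4)@(5, 9): e=[50,12,34] → #
    (4,4)@(9, 9): e=[26,60,10] → #
    (5,4)@(11, 9): e=[14,84,-2] → ·
    (2,5)@(5, 11): e=[34,12,50] → #
    (5,5)@(11, 11): e=[-2,84,14] → ·
    (2,6)@(5, 13): e=[18,12,66] → #
    (4,6)@(9, 13): e=[-6,60,42] → ·
  covered (12 px):
    · · · · · · · · · · ·
    · · · · · · · · · · ·
    · · # · · · · · · · ·
    · · # # · · · · · · ·
    · · # # # · · · · · ·
    · · # # # · · · · · ·
    · · # # · · · · · · ·
    · · # · · · · · · · ·
    · · · · · · · · · · ·
    · · · · · · · · · · ·
    · · · · · · · · · · ·
T1:
  2·area = 24
  edge (2, 12)→(14, 0): d=(12,-12) top-left  bias=+0
  edge (14, 0)→(14, 2): d=(0,2) right/bottom  bias=-1
  edge (14, 2)→(2, 12): d=(-12,10) right/bottom  bias=-1
    (6,0)@(13, 1): e=[0,2,22] → #  [on edge]
    (7,0)@(15, 1): e=[24,-2,2] → ·
    (5,1)@(11, 3): e=[0,6,18] → #  [on edge]
    (6,1)@(13, 3): e=[24,2,-2] → ·
    (4,2)@(9, 5): e=[0,10,14] → #  [on edge]
    (5,2)@(11, 5): e=[24,6,-6] → ·
    (3,3)@(7, 7): e=[0,14,10] → #  [on edge]
    (4,3)@(9, 7): e=[24,10,-10] → ·
    (2,4)@(5, 9): e=[0,18,6] → #  [on edge]
    (3,4)@(7, 9): e=[24,14,-14] → ·
    (1,5)@(3, 11): e=[0,22,2] → #  [on edge]
    (2,5)@(5, 11): e=[24,18,-18] → ·
    (0,6)@(1, 13): e=[0,26,-2] → ·  [on edge]
  covered (6 px):
    · · · · · · # · · · ·
    · · · · · # · · · · ·
    · · · · # · · · · · ·
    · · · # · · · · · · ·
    · · # · · · · · · · ·
    · # · · · · · · · · ·
    · · · · · · · · · · ·
    · · · · · · · · · · ·
    · · · · · · · · · · ·
    · · · · · · · · · · ·
    · · · · · · · · · · ·
T2:
  2·area = 64  (B↔C swapped to make it positive)
  edge (4, 18)→(20, 10): d=(16,-8) top-left  bias=+0
  edge (20, 10)→(4, 22): d=(-16,12) right/bottom  bias=-1
  edge (4, 22)→(4, 18): d=(0,-4) top-left  bias=+0
    (7,6)@(15, 13): e=[8,12,44] → #
    (8,6)@(17, 13): e=[24,-12,52] → ·
    (5,7)@(11, 15): e=[8,28,28] → #
    (6,7)@(13, 15): e=[24,4,36] → #
    (7,7)@(15, 15): e=[40,-20,44] → ·
    (3,8)@(7, 17): e=[8,44,12] → #
    (4,8)@(9, 17): e=[24,20,20] → #
    (5,8)@(11, 17): e=[40,-4,28] → ·
    (6,8)@(13, 17): e=[56,-28,36] → ·
    (2,9)@(5, 19): e=[24,36,4] → #
    (4,9)@(9, 19): e=[56,-12,20] → ·
    (2,10)@(5, 21): e=[56,4,4] → #
  covered (8 px):
    · · · · · · · · · · ·
    · · · · · · · · · · ·
    · · · · · · · · · · ·
    · · · · · · · · · · ·
    · · · · · · · · · · ·
    · · · · · · · · · · ·
    · · · · · · · # · · ·
    · · · · · # # · · · ·
    · · · # # · · · · · ·
    · · # # · · · · · · ·
    · · # · · · · · · · ·
T3:
  2·area = 30
  edge (6, 2)→(17, 19): d=(11,17) right/bottom  bias=-1
  edge (17, 19)→(12, 14): d=(-5,-5) top-left  bias=+0
  edge (12, 14)→(6, 2): d=(-6,-12) top-left  bias=+0
    (0,1)@(1, 3): e=[96,0,-66] → ·  [on edge]
    (1,2)@(3, 5): e=[84,0,-54] → ·  [on edge]
    (2,3)@(5, 7): e=[72,0,-42] → ·  [on edge]
    (4,3)@(9, 7): e=[4,20,6] → #
    (5,3)@(11, 7): e=[-30,30,30] → ·
    (3,4)@(7, 9): e=[60,0,-30] → ·  [on edge]
    (4,4)@(9, 9): e=[26,10,-6] → ·
    (4,5)@(9, 11): e=[48,0,-18] → ·  [on edge]
    (5,5)@(11, 11): e=[14,10,6] → #
    (6,5)@(13, 11): e=[-20,20,30] → ·
    (5,6)@(11, 13): e=[36,0,-6] → ·  [on edge]
    (6,6)@(13, 13): e=[2,10,18] → #
    (6,7)@(13, 15): e=[24,0,6] → #  [on edge]
    (7,8)@(15, 17): e=[12,0,18] → #  [on edge]
    (8,9)@(17, 19): e=[0,0,30] → ·  [on edge]
    (9,10)@(19, 21): e=[-12,0,42] → ·  [on edge]
  covered (5 px):
    · · · · · · · · · · ·
    · · · · · · · · · · ·
    · · · · · · · · · · ·
    · · · · # · · · · · ·
    · · · · · · · · · · ·
    · · · · · # · · · · ·
    · · · · · · # · · · ·
    · · · · · · # · · · ·
    · · · · · · · # · · ·
    · · · · · · · · · · ·
    · · · · · · · · · · ·
T4:
  2·area = 86
  edge (22, 14)→(12, 8): d=(-10,-6) top-left  bias=+0
  edge (12, 8)→(18, 3): d=(6,-5) top-left  bias=+0
  edge (18, 3)→(22, 14): d=(4,11) right/bottom  bias=-1
    (3,2)@(7, 5): e=[0,-43,129] → ·  [on edge]
    (8,2)@(17, 5): e=[60,7,19] → #
    (9,2)@(19, 5): e=[72,17,-3] → ·
    (7,3)@(15, 7): e=[28,9,49] → #
    (9,3)@(19, 7): e=[52,29,5] → #
    (10,3)@(21, 7): e=[64,39,-17] → ·
    (7,4)@(15, 9): e=[8,21,57] → #
    (10,4)@(21, 9): e=[44,51,-9] → ·
    (7,5)@(15, 11): e=[-12,33,65] → ·
    (8,5)@(17, 11): e=[0,43,43] → #  [on edge]
    (10,5)@(21, 11): e=[24,63,-1] → ·
    (8,6)@(17, 13): e=[-20,55,51] → ·
  covered (10 px):
    · · · · · · · · · · ·
    · · · · · · · · · · ·
    · · · · · · · · # · ·
    · · · · · · · # # # ·
    · · · · · · · # # # ·
    · · · · · · · · # # ·
    · · · · · · · · · · #
    · · · · · · · · · · ·
    · · · · · · · · · · ·
    · · · · · · · · · · ·
    · · · · · · · · · · ·

Z-buffer (winner per pixel, '.' = empty):
  . . . . . . 1 . . . .
  . . . . . 1 . . . . .
  . . 0 . 1 . . . 4 . .
  . . 0 1 3 . . 4 4 4 .
  . . 1 0 0 . . 4 4 4 .
  . 1 0 0 0 3 . . 4 4 .
  . . 0 0 . . 3 2 . . 4
  . . 0 . . 2 3 . . . .
  . . . 2 2 . . 3 . . .
  . . 2 2 . . . . . . .
  . . 2 . . . . . . . .

Result: -1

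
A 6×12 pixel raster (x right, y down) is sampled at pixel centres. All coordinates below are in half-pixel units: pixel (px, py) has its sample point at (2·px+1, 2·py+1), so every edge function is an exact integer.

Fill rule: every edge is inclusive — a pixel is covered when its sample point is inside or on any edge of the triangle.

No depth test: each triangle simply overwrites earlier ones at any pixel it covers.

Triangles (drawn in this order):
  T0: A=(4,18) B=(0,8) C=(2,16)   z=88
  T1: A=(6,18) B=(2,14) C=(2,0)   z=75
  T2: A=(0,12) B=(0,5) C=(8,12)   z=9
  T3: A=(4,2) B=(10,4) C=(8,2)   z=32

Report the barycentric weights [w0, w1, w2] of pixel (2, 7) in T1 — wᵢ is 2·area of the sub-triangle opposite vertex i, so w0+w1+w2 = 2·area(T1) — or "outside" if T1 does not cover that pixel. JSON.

T0:
  2·area = 12  (B↔C swapped to make it positive)
  edge (4, 18)→(2, 16): d=(-2,-2) inclusive
  edge (2, 16)→(0, 8): d=(-2,-8) inclusive
  edge (0, 8)→(4, 18): d=(4,10) inclusive
    (0,5)@(1, 11): e=[8,2,2] → #
    (1,5)@(3, 11): e=[12,18,-18] → ·
    (0,6)@(1, 13): e=[4,-2,10] → ·
    (0,7)@(1, 15): e=[0,-6,18] → ·  [on edge]
    (1,8)@(3, 17): e=[0,6,6] → #  [on edge]
    (2,8)@(5, 17): e=[4,22,-14] → ·
    (1,9)@(3, 19): e=[-4,2,14] → ·
    (2,9)@(5, 19): e=[0,18,-6] → ·  [on edge]
    (3,10)@(7, 21): e=[0,30,-18] → ·  [on edge]
    (4,11)@(9, 23): e=[0,42,-30] → ·  [on edge]
  covered (2 px):
    · · · · · ·
    · · · · · ·
    · · · · · ·
    · · · · · ·
    · · · · · ·
    # · · · · ·
    · · · · · ·
    · · · · · ·
    · # · · · ·
    · · · · · ·
    · · · · · ·
    · · · · · ·
T1:
  2·area = 56
  edge (6, 18)→(2, 14): d=(-4,-4) inclusive
  edge (2, 14)→(2, 0): d=(0,-14) inclusive
  edge (2, 0)→(6, 18): d=(4,18) inclusive
    (1,2)@(3, 5): e=[40,14,2] → #
    (2,2)@(5, 5): e=[48,42,-34] → ·
    (1,3)@(3, 7): e=[32,14,10] → #
    (2,3)@(5, 7): e=[40,42,-26] → ·
    (1,4)@(3, 9): e=[24,14,18] → #
    (2,4)@(5, 9): e=[32,42,-18] → ·
    (1,5)@(3, 11): e=[16,14,26] → #
    (2,5)@(5, 11): e=[24,42,-10] → ·
    (0,6)@(1, 13): e=[0,-14,70] → ·  [on edge]
    (1,6)@(3, 13): e=[8,14,34] → #
    (2,6)@(5, 13): e=[16,42,-2] → ·
    (1,7)@(3, 15): e=[0,14,42] → #  [on edge]
    (2,8)@(5, 17): e=[0,42,14] → #  [on edge]
    (3,9)@(7, 19): e=[0,70,-14] → ·  [on edge]
    (4,10)@(9, 21): e=[0,98,-42] → ·  [on edge]
    (5,11)@(11, 23): e=[0,126,-70] → ·  [on edge]
  covered (8 px):
    · · · · · ·
    · · · · · ·
    · # · · · ·
    · # · · · ·
    · # · · · ·
    · # · · · ·
    · # · · · ·
    · # # · · ·
    · · # · · ·
    · · · · · ·
    · · · · · ·
    · · · · · ·
T2:
  2·area = 56
  edge (0, 12)→(0, 5): d=(0,-7) inclusive
  edge (0, 5)→(8, 12): d=(8,7) inclusive
  edge (8, 12)→(0, 12): d=(-8,0) inclusive
    (0,3)@(1, 7): e=[7,9,40] → #
    (1,3)@(3, 7): e=[21,-5,40] → ·
    (0,4)@(1, 9): e=[7,25,24] → #
    (1,4)@(3, 9): e=[21,11,24] → #
    (2,4)@(5, 9): e=[35,-3,24] → ·
    (0,5)@(1, 11): e=[7,41,8] → #
    (2,5)@(5, 11): e=[35,13,8] → #
    (3,5)@(7, 11): e=[49,-1,8] → ·
    (0,6)@(1, 13): e=[7,57,-8] → ·
    (1,6)@(3, 13): e=[21,43,-8] → ·
    (2,6)@(5, 13): e=[35,29,-8] → ·
  covered (6 px):
    · · · · · ·
    · · · · · ·
    · · · · · ·
    # · · · · ·
    # # · · · ·
    # # # · · ·
    · · · · · ·
    · · · · · ·
    · · · · · ·
    · · · · · ·
    · · · · · ·
    · · · · · ·
T3:
  2·area = 8  (B↔C swapped to make it positive)
  edge (4, 2)→(8, 2): d=(4,0) inclusive
  edge (8, 2)→(10, 4): d=(2,2) inclusive
  edge (10, 4)→(4, 2): d=(-6,-2) inclusive
    (0,0)@(1, 1): e=[-4,12,0] → ·  [on edge]
    (3,0)@(7, 1): e=[-4,0,12] → ·  [on edge]
    (3,1)@(7, 3): e=[4,4,0] → #  [on edge]
    (4,1)@(9, 3): e=[4,0,4] → #  [on edge]
    (5,1)@(11, 3): e=[4,-4,8] → ·
    (3,2)@(7, 5): e=[12,8,-12] → ·
    (4,2)@(9, 5): e=[12,4,-8] → ·
    (5,2)@(11, 5): e=[12,0,-4] → ·  [on edge]
  covered (2 px):
    · · · · · ·
    · · · # # ·
    · · · · · ·
    · · · · · ·
    · · · · · ·
    · · · · · ·
    · · · · · ·
    · · · · · ·
    · · · · · ·
    · · · · · ·
    · · · · · ·
    · · · · · ·

Result: [42,6,8]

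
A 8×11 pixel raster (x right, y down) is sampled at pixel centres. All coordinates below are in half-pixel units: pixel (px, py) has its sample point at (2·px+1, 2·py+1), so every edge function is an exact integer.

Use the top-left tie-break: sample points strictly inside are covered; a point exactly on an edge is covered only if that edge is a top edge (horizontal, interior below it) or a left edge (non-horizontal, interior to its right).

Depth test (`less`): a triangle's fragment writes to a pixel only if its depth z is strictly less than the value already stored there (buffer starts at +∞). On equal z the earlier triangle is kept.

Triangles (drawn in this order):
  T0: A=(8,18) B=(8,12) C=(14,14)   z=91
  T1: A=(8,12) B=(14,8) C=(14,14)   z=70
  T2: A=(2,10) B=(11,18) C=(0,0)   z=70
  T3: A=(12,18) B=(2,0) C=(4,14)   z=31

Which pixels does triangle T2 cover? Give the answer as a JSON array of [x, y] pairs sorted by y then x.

T0:
  2·area = 36
  edge (8, 18)→(8, 12): d=(0,-6) top-left  bias=+0
  edge (8, 12)→(14, 14): d=(6,2) right/bottom  bias=-1
  edge (14, 14)→(8, 18): d=(-6,4) right/bottom  bias=-1
    (2,5)@(5, 11): e=[-18,0,54] → ·  [on edge]
    (4,6)@(9, 13): e=[6,4,26] → #
    (5,6)@(11, 13): e=[18,0,18] → ·  [on edge]
    (4,7)@(9, 15): e=[6,16,14] → #
    (5,7)@(11, 15): e=[18,12,6] → #
    (6,7)@(13, 15): e=[30,8,-2] → ·
    (4,8)@(9, 17): e=[6,28,2] → #
    (5,8)@(11, 17): e=[18,24,-6] → ·
    (4,9)@(9, 19): e=[6,40,-10] → ·
  covered (4 px):
    · · · · · · · ·
    · · · · · · · ·
    · · · · · · · ·
    · · · · · · · ·
    · · · · · · · ·
    · · · · · · · ·
    · · · · # · · ·
    · · · · # # · ·
    · · · · # · · ·
    · · · · · · · ·
    · · · · · · · ·
T1:
  2·area = 36
  edge (8, 12)→(14, 8): d=(6,-4) top-left  bias=+0
  edge (14, 8)→(14, 14): d=(0,6) right/bottom  bias=-1
  edge (14, 14)→(8, 12): d=(-6,-2) top-left  bias=+0
    (6,4)@(13, 9): e=[2,6,28] → #
    (7,4)@(15, 9): e=[10,-6,32] → ·
    (2,5)@(5, 11): e=[-18,54,0] → ·  [on edge]
    (5,5)@(11, 11): e=[6,18,12] → #
    (7,5)@(15, 11): e=[22,-6,20] → ·
    (5,6)@(11, 13): e=[18,18,0] → #  [on edge]
    (7,6)@(15, 13): e=[34,-6,8] → ·
    (5,7)@(11, 15): e=[30,18,-12] → ·
    (6,7)@(13, 15): e=[38,6,-8] → ·
  covered (5 px):
    · · · · · · · ·
    · · · · · · · ·
    · · · · · · · ·
    · · · · · · · ·
    · · · · · · # ·
    · · · · · # # ·
    · · · · · # # ·
    · · · · · · · ·
    · · · · · · · ·
    · · · · · · · ·
    · · · · · · · ·
T2:
  2·area = 74  (B↔C swapped to make it positive)
  edge (2, 10)→(0, 0): d=(-2,-10) top-left  bias=+0
  edge (0, 0)→(11, 18): d=(11,18) right/bottom  bias=-1
  edge (11, 18)→(2, 10): d=(-9,-8) top-left  bias=+0
    (0,1)@(1, 3): e=[4,15,55] → #
    (1,1)@(3, 3): e=[24,-21,71] → ·
    (0,2)@(1, 5): e=[0,37,37] → #  [on edge]
    (1,2)@(3, 5): e=[20,1,53] → #
    (2,2)@(5, 5): e=[40,-35,69] → ·
    (0,3)@(1, 7): e=[-4,59,19] → ·
    (1,3)@(3, 7): e=[16,23,35] → #
    (2,3)@(5, 7): e=[36,-13,51] → ·
    (1,4)@(3, 9): e=[12,45,17] → #
    (2,4)@(5, 9): e=[32,9,33] → #
    (3,4)@(7, 9): e=[52,-27,49] → ·
    (1,5)@(3, 11): e=[8,67,-1] → ·
    (1,7)@(3, 15): e=[0,111,-37] → ·  [on edge]
  covered (9 px):
    · · · · · · · ·
    # · · · · · · ·
    # # · · · · · ·
    · # · · · · · ·
    · # # · · · · ·
    · · # · · · · ·
    · · · # · · · ·
    · · · · # · · ·
    · · · · · · · ·
    · · · · · · · ·
    · · · · · · · ·
T3:
  2·area = 104  (B↔C swapped to make it positive)
  edge (12, 18)→(4, 14): d=(-8,-4) top-left  bias=+0
  edge (4, 14)→(2, 0): d=(-2,-14) top-left  bias=+0
  edge (2, 0)→(12, 18): d=(10,18) right/bottom  bias=-1
    (1,1)@(3, 3): e=[84,8,12] → #
    (2,1)@(5, 3): e=[92,36,-24] → ·
    (1,2)@(3, 5): e=[68,4,32] → #
    (2,2)@(5, 5): e=[76,32,-4] → ·
    (1,3)@(3, 7): e=[52,0,52] → #  [on edge]
    (2,3)@(5, 7): e=[60,28,16] → #
    (3,3)@(7, 7): e=[68,56,-20] → ·
    (1,4)@(3, 9): e=[36,-4,72] → ·
    (2,4)@(5, 9): e=[44,24,36] → #
    (3,4)@(7, 9): e=[52,52,0] → ·  [on edge]
    (2,5)@(5, 11): e=[28,20,56] → #
    (3,5)@(7, 11): e=[36,48,20] → #
    (2,10)@(5, 21): e=[-52,0,156] → ·  [on edge]
  covered (13 px):
    · · · · · · · ·
    · # · · · · · ·
    · # · · · · · ·
    · # # · · · · ·
    · · # · · · · ·
    · · # # · · · ·
    · · # # # · · ·
    · · · # # · · ·
    · · · · · # · ·
    · · · · · · · ·
    · · · · · · · ·

Result: [[0,1],[0,2],[1,2],[1,3],[1,4],[2,4],[2,5],[3,6],[4,7]]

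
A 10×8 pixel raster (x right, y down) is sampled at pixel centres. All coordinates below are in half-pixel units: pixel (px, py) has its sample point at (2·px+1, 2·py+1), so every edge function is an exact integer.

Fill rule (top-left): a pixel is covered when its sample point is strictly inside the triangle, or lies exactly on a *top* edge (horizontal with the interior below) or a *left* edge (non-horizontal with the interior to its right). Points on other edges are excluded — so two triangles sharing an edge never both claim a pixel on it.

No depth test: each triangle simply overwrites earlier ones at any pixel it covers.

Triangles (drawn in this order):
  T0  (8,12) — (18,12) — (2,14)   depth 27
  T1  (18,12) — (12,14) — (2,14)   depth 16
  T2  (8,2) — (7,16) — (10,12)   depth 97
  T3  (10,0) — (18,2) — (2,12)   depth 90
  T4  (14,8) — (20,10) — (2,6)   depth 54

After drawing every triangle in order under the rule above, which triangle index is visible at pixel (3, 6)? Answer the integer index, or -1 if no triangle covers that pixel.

T0:
  2·area = 20
  edge (8, 12)→(18, 12): d=(10,0) top-left  bias=+0
  edge (18, 12)→(2, 14): d=(-16,2) right/bottom  bias=-1
  edge (2, 14)→(8, 12): d=(6,-2) top-left  bias=+0
    (8,4)@(17, 9): e=[-30,50,0] → ·  [on edge]
    (5,5)@(11, 11): e=[-10,30,0] → ·  [on edge]
    (2,6)@(5, 13): e=[10,10,0] → █  [on edge]
    (3,6)@(7, 13): e=[10,6,4] → █
    (4,6)@(9, 13): e=[10,2,8] → █
    (5,6)@(11, 13): e=[10,-2,12] → ·
    (2,7)@(5, 15): e=[30,-22,12] → ·
    (3,7)@(7, 15): e=[30,-26,16] → ·
    (4,7)@(9, 15): e=[30,-30,20] → ·
  covered (3 px):
    · · · · · · · · · ·
    · · · · · · · · · ·
    · · · · · · · · · ·
    · · · · · · · · · ·
    · · · · · · · · · ·
    · · · · · · · · · ·
    · · █ █ █ · · · · ·
    · · · · · · · · · ·
T1:
  2·area = 20
  edge (18, 12)→(12, 14): d=(-6,2) right/bottom  bias=-1
  edge (12, 14)→(2, 14): d=(-10,0) right/bottom  bias=-1
  edge (2, 14)→(18, 12): d=(16,-2) top-left  bias=+0
    (5,6)@(11, 13): e=[8,10,2] → █
    (6,6)@(13, 13): e=[4,10,6] → █
    (7,6)@(15, 13): e=[0,10,10] → ·  [on edge]
    (4,7)@(9, 15): e=[0,-10,30] → ·  [on edge]
    (5,7)@(11, 15): e=[-4,-10,34] → ·
    (6,7)@(13, 15): e=[-8,-10,38] → ·
  covered (2 px):
    · · · · · · · · · ·
    · · · · · · · · · ·
    · · · · · · · · · ·
    · · · · · · · · · ·
    · · · · · · · · · ·
    · · · · · · · · · ·
    · · · · · █ █ · · ·
    · · · · · · · · · ·
T2:
  2·area = 38  (B↔C swapped to make it positive)
  edge (8, 2)→(10, 12): d=(2,10) right/bottom  bias=-1
  edge (10, 12)→(7, 16): d=(-3,4) right/bottom  bias=-1
  edge (7, 16)→(8, 2): d=(1,-14) top-left  bias=+0
    (4,3)@(9, 7): e=[0,19,19] → ·  [on edge]
    (4,4)@(9, 9): e=[4,13,21] → █
    (5,4)@(11, 9): e=[-16,5,49] → ·
    (4,5)@(9, 11): e=[8,7,23] → █
    (5,5)@(11, 11): e=[-12,-1,51] → ·
    (4,6)@(9, 13): e=[12,1,25] → █
    (5,6)@(11, 13): e=[-8,-7,53] → ·
    (4,7)@(9, 15): e=[16,-5,27] → ·
  covered (3 px):
    · · · · · · · · · ·
    · · · · · · · · · ·
    · · · · · · · · · ·
    · · · · · · · · · ·
    · · · · █ · · · · ·
    · · · · █ · · · · ·
    · · · · █ · · · · ·
    · · · · · · · · · ·
T3:
  2·area = 112
  edge (10, 0)→(18, 2): d=(8,2) right/bottom  bias=-1
  edge (18, 2)→(2, 12): d=(-16,10) right/bottom  bias=-1
  edge (2, 12)→(10, 0): d=(8,-12) top-left  bias=+0
    (5,0)@(11, 1): e=[6,86,20] → █
    (6,0)@(13, 1): e=[2,66,44] → █
    (7,0)@(15, 1): e=[-2,46,68] → ·
    (4,1)@(9, 3): e=[26,74,12] → █
    (7,1)@(15, 3): e=[14,14,84] → █
    (8,1)@(17, 3): e=[10,-6,108] → ·
    (3,2)@(7, 5): e=[46,62,4] → █
    (7,2)@(15, 5): e=[30,-18,100] → ·
    (3,3)@(7, 7): e=[62,30,20] → █
    (5,3)@(11, 7): e=[54,-10,68] → ·
    (6,3)@(13, 7): e=[50,-30,92] → ·
    (2,4)@(5, 9): e=[82,18,12] → █
  covered (14 px):
    · · · · · █ █ · · ·
    · · · · █ █ █ █ · ·
    · · · █ █ █ █ · · ·
    · · · █ █ · · · · ·
    · · █ · · · · · · ·
    · █ · · · · · · · ·
    · · · · · · · · · ·
    · · · · · · · · · ·
T4:
  2·area = 12
  edge (14, 8)→(20, 10): d=(6,2) right/bottom  bias=-1
  edge (20, 10)→(2, 6): d=(-18,-4) top-left  bias=+0
  edge (2, 6)→(14, 8): d=(12,2) right/bottom  bias=-1
    (2,2)@(5, 5): e=[0,30,-18] → ·  [on edge]
    (3,3)@(7, 7): e=[8,2,2] → █
    (4,3)@(9, 7): e=[4,10,-2] → ·
    (5,3)@(11, 7): e=[0,18,-6] → ·  [on edge]
    (3,4)@(7, 9): e=[20,-34,26] → ·
    (8,4)@(17, 9): e=[0,6,6] → ·  [on edge]
  covered (1 px):
    · · · · · · · · · ·
    · · · · · · · · · ·
    · · · · · · · · · ·
    · · · █ · · · · · ·
    · · · · · · · · · ·
    · · · · · · · · · ·
    · · · · · · · · · ·
    · · · · · · · · · ·

Z-buffer (winner per pixel, '.' = empty):
  . . . . . 3 3 . . .
  . . . . 3 3 3 3 . .
  . . . 3 3 3 3 . . .
  . . . 4 3 . . . . .
  . . 3 . 2 . . . . .
  . 3 . . 2 . . . . .
  . . 0 0 2 1 1 . . .
  . . . . . . . . . .

Answer: 0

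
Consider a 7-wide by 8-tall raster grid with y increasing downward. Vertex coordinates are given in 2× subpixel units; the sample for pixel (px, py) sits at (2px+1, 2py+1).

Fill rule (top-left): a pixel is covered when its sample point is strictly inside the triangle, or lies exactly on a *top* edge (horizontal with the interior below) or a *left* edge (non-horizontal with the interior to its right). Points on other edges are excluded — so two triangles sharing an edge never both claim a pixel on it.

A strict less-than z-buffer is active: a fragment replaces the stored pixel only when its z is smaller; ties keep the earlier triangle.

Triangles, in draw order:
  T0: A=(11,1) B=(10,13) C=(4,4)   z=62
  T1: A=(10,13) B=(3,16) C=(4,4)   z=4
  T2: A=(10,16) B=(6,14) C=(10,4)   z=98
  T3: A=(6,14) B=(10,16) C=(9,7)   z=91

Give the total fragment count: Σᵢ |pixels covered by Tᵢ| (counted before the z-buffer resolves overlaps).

T0:
  2·area = 81
  edge (11, 1)→(10, 13): d=(-1,12) right/bottom  bias=-1
  edge (10, 13)→(4, 4): d=(-6,-9) top-left  bias=+0
  edge (4, 4)→(11, 1): d=(7,-3) top-left  bias=+0
    (5,0)@(11, 1): e=[0,81,0] → .  [on edge]
    (3,1)@(7, 3): e=[46,33,2] → X
    (4,1)@(9, 3): e=[22,51,8] → X
    (5,1)@(11, 3): e=[-2,69,14] → .
    (2,2)@(5, 5): e=[68,3,10] → X
    (5,2)@(11, 5): e=[-4,57,28] → .
    (2,3)@(5, 7): e=[66,-9,24] → .
    (3,3)@(7, 7): e=[42,9,30] → X
    (5,3)@(11, 7): e=[-6,45,42] → .
    (3,4)@(7, 9): e=[40,-3,44] → .
    (4,4)@(9, 9): e=[16,15,50] → X
    (5,4)@(11, 9): e=[-8,33,56] → .
  covered (9 px):
    . . . . . . .
    . . . X X . .
    . . X X X . .
    . . . X X . .
    . . . . X . .
    . . . . X . .
    . . . . . . .
    . . . . . . .
T1:
  2·area = 81
  edge (10, 13)→(3, 16): d=(-7,3) right/bottom  bias=-1
  edge (3, 16)→(4, 4): d=(1,-12) top-left  bias=+0
  edge (4, 4)→(10, 13): d=(6,9) right/bottom  bias=-1
    (2,3)@(5, 7): e=[57,15,9] → X
    (3,3)@(7, 7): e=[51,39,-9] → .
    (2,4)@(5, 9): e=[43,17,21] → X
    (3,4)@(7, 9): e=[37,41,3] → X
    (4,4)@(9, 9): e=[31,65,-15] → .
    (2,5)@(5, 11): e=[29,19,33] → X
    (4,5)@(9, 11): e=[17,67,-3] → .
    (2,6)@(5, 13): e=[15,21,45] → X
    (4,6)@(9, 13): e=[3,69,9] → X
    (5,6)@(11, 13): e=[-3,93,-9] → .
    (2,7)@(5, 15): e=[1,23,57] → X
    (3,7)@(7, 15): e=[-5,47,39] → .
  covered (9 px):
    . . . . . . .
    . . . . . . .
    . . . . . . .
    . . X . . . .
    . . X X . . .
    . . X X . . .
    . . X X X . .
    . . X . . . .
T2:
  2·area = 48
  edge (10, 16)→(6, 14): d=(-4,-2) top-left  bias=+0
  edge (6, 14)→(10, 4): d=(4,-10) top-left  bias=+0
  edge (10, 4)→(10, 16): d=(0,12) right/bottom  bias=-1
    (4,3)@(9, 7): e=[34,2,12] → X
    (5,3)@(11, 7): e=[38,22,-12] → .
    (4,4)@(9, 9): e=[26,10,12] → X
    (5,4)@(11, 9): e=[30,30,-12] → .
    (4,5)@(9, 11): e=[18,18,12] → X
    (5,5)@(11, 11): e=[22,38,-12] → .
    (3,6)@(7, 13): e=[6,6,36] → X
    (5,6)@(11, 13): e=[14,46,-12] → .
    (3,7)@(7, 15): e=[-2,14,36] → .
    (4,7)@(9, 15): e=[2,34,12] → X
    (5,7)@(11, 15): e=[6,54,-12] → .
  covered (6 px):
    . . . . . . .
    . . . . . . .
    . . . . . . .
    . . . . X . .
    . . . . X . .
    . . . . X . .
    . . . X X . .
    . . . . X . .
T3:
  2·area = 34  (B↔C swapped to make it positive)
  edge (6, 14)→(9, 7): d=(3,-7) top-left  bias=+0
  edge (9, 7)→(10, 16): d=(1,9) right/bottom  bias=-1
  edge (10, 16)→(6, 14): d=(-4,-2) top-left  bias=+0
    (4,3)@(9, 7): e=[0,0,34] → .  [on edge]
    (4,4)@(9, 9): e=[6,2,26] → X
    (5,4)@(11, 9): e=[20,-16,30] → .
    (4,5)@(9, 11): e=[12,4,18] → X
    (5,5)@(11, 11): e=[26,-14,22] → .
    (3,6)@(7, 13): e=[4,24,6] → X
    (5,6)@(11, 13): e=[32,-12,14] → .
    (3,7)@(7, 15): e=[10,26,-2] → .
    (4,7)@(9, 15): e=[24,8,2] → X
    (5,7)@(11, 15): e=[38,-10,6] → .
  covered (5 px):
    . . . . . . .
    . . . . . . .
    . . . . . . .
    . . . . . . .
    . . . . X . .
    . . . . X . .
    . . . X X . .
    . . . . X . .

Answer: 29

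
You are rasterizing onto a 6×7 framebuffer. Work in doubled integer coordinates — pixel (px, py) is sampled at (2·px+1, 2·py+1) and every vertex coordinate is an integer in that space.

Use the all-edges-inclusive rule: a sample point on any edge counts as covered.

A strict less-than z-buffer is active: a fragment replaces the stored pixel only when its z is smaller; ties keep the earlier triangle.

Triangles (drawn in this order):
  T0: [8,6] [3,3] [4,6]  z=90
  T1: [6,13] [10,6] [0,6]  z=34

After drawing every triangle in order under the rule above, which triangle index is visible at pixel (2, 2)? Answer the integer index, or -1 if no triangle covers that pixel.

T0:
  2·area = 12  (B↔C swapped to make it positive)
  edge (8, 6)→(4, 6): d=(-4,0) inclusive
  edge (4, 6)→(3, 3): d=(-1,-3) inclusive
  edge (3, 3)→(8, 6): d=(5,3) inclusive
    (1,1)@(3, 3): e=[12,0,0] → #  [on edge]
    (2,1)@(5, 3): e=[12,6,-6] → ·
    (1,2)@(3, 5): e=[4,-2,10] → ·
    (2,2)@(5, 5): e=[4,4,4] → #
    (3,2)@(7, 5): e=[4,10,-2] → ·
    (2,3)@(5, 7): e=[-4,2,14] → ·
    (2,4)@(5, 9): e=[-12,0,24] → ·  [on edge]
  covered (2 px):
    · · · · · ·
    · # · · · ·
    · · # · · ·
    · · · · · ·
    · · · · · ·
    · · · · · ·
    · · · · · ·
T1:
  2·area = 70  (B↔C swapped to make it positive)
  edge (6, 13)→(0, 6): d=(-6,-7) inclusive
  edge (0, 6)→(10, 6): d=(10,0) inclusive
  edge (10, 6)→(6, 13): d=(-4,7) inclusive
    (0,3)@(1, 7): e=[1,10,59] → #
    (1,3)@(3, 7): e=[15,10,45] → #
    (2,3)@(5, 7): e=[29,10,31] → #
    (3,3)@(7, 7): e=[43,10,17] → #
    (4,3)@(9, 7): e=[57,10,3] → #
    (5,3)@(11, 7): e=[71,10,-11] → ·
    (0,4)@(1, 9): e=[-11,30,51] → ·
    (1,4)@(3, 9): e=[3,30,37] → #
    (4,4)@(9, 9): e=[45,30,-5] → ·
    (1,5)@(3, 11): e=[-9,50,29] → ·
    (2,5)@(5, 11): e=[5,50,15] → #
    (4,5)@(9, 11): e=[33,50,-13] → ·
  covered (10 px):
    · · · · · ·
    · · · · · ·
    · · · · · ·
    # # # # # ·
    · # # # · ·
    · · # # · ·
    · · · · · ·

Z-buffer (winner per pixel, '.' = empty):
  . . . . . .
  . 0 . . . .
  . . 0 . . .
  1 1 1 1 1 .
  . 1 1 1 . .
  . . 1 1 . .
  . . . . . .

Result: 0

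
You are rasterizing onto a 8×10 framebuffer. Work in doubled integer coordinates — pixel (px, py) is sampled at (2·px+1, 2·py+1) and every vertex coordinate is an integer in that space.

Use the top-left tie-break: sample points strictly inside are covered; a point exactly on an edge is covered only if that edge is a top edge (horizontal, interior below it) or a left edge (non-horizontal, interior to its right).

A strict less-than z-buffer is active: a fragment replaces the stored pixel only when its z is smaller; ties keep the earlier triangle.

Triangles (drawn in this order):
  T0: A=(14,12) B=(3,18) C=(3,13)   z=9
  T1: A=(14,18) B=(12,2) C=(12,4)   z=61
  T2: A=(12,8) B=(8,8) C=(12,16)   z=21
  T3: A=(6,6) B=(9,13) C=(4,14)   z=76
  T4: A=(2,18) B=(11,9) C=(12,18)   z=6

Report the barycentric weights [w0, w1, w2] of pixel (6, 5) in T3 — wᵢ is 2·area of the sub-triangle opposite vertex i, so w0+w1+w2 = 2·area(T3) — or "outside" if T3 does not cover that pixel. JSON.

T0:
  2·area = 55
  edge (14, 12)→(3, 18): d=(-11,6) right/bottom  bias=-1
  edge (3, 18)→(3, 13): d=(0,-5) top-left  bias=+0
  edge (3, 13)→(14, 12): d=(11,-1) top-left  bias=+0
    (1,0)@(3, 1): e=[187,0,-132] → ·  [on edge]
    (1,1)@(3, 3): e=[165,0,-110] → ·  [on edge]
    (1,2)@(3, 5): e=[143,0,-88] → ·  [on edge]
    (1,3)@(3, 7): e=[121,0,-66] → ·  [on edge]
    (1,4)@(3, 9): e=[99,0,-44] → ·  [on edge]
    (1,5)@(3, 11): e=[77,0,-22] → ·  [on edge]
    (1,6)@(3, 13): e=[55,0,0] → #  [on edge]
    (2,6)@(5, 13): e=[43,10,2] → #
    (3,6)@(7, 13): e=[31,20,4] → #
    (4,6)@(9, 13): e=[19,30,6] → #
    (5,6)@(11, 13): e=[7,40,8] → #
    (6,6)@(13, 13): e=[-5,50,10] → ·
    (1,7)@(3, 15): e=[33,0,22] → #  [on edge]
    (1,8)@(3, 17): e=[11,0,44] → #  [on edge]
    (1,9)@(3, 19): e=[-11,0,66] → ·  [on edge]
  covered (9 px):
    · · · · · · · ·
    · · · · · · · ·
    · · · · · · · ·
    · · · · · · · ·
    · · · · · · · ·
    · · · · · · · ·
    · # # # # # · ·
    · # # # · · · ·
    · # · · · · · ·
    · · · · · · · ·
T1:
  2·area = 4  (B↔C swapped to make it positive)
  edge (14, 18)→(12, 4): d=(-2,-14) top-left  bias=+0
  edge (12, 4)→(12, 2): d=(0,-2) top-left  bias=+0
  edge (12, 2)→(14, 18): d=(2,16) right/bottom  bias=-1
    (6,5)@(13, 11): e=[0,2,2] → #  [on edge]
    (7,5)@(15, 11): e=[28,6,-30] → ·
    (6,6)@(13, 13): e=[-4,2,6] → ·
  covered (1 px):
    · · · · · · · ·
    · · · · · · · ·
    · · · · · · · ·
    · · · · · · · ·
    · · · · · · · ·
    · · · · · · # ·
    · · · · · · · ·
    · · · · · · · ·
    · · · · · · · ·
    · · · · · · · ·
T2:
  2·area = 32  (B↔C swapped to make it positive)
  edge (12, 8)→(12, 16): d=(0,8) right/bottom  bias=-1
  edge (12, 16)→(8, 8): d=(-4,-8) top-left  bias=+0
  edge (8, 8)→(12, 8): d=(4,0) top-left  bias=+0
    (4,4)@(9, 9): e=[24,4,4] → #
    (5,4)@(11, 9): e=[8,20,4] → #
    (6,4)@(13, 9): e=[-8,36,4] → ·
    (4,5)@(9, 11): e=[24,-4,12] → ·
    (5,5)@(11, 11): e=[8,12,12] → #
    (6,5)@(13, 11): e=[-8,28,12] → ·
    (5,6)@(11, 13): e=[8,4,20] → #
    (6,6)@(13, 13): e=[-8,20,20] → ·
    (5,7)@(11, 15): e=[8,-4,28] → ·
  covered (4 px):
    · · · · · · · ·
    · · · · · · · ·
    · · · · · · · ·
    · · · · · · · ·
    · · · · # # · ·
    · · · · · # · ·
    · · · · · # · ·
    · · · · · · · ·
    · · · · · · · ·
    · · · · · · · ·
T3:
  2·area = 38
  edge (6, 6)→(9, 13): d=(3,7) right/bottom  bias=-1
  edge (9, 13)→(4, 14): d=(-5,1) right/bottom  bias=-1
  edge (4, 14)→(6, 6): d=(2,-8) top-left  bias=+0
    (3,4)@(7, 9): e=[2,22,14] → #
    (4,4)@(9, 9): e=[-12,20,30] → ·
    (2,5)@(5, 11): e=[22,14,2] → #
    (4,5)@(9, 11): e=[-6,10,34] → ·
    (2,6)@(5, 13): e=[28,4,6] → #
    (4,6)@(9, 13): e=[0,0,38] → ·  [on edge]
    (2,7)@(5, 15): e=[34,-6,10] → ·
    (3,7)@(7, 15): e=[20,-8,26] → ·
  covered (5 px):
    · · · · · · · ·
    · · · · · · · ·
    · · · · · · · ·
    · · · · · · · ·
    · · · # · · · ·
    · · # # · · · ·
    · · # # · · · ·
    · · · · · · · ·
    · · · · · · · ·
    · · · · · · · ·
T4:
  2·area = 90
  edge (2, 18)→(11, 9): d=(9,-9) top-left  bias=+0
  edge (11, 9)→(12, 18): d=(1,9) right/bottom  bias=-1
  edge (12, 18)→(2, 18): d=(-10,0) right/bottom  bias=-1
    (7,2)@(15, 5): e=[0,-40,130] → ·  [on edge]
    (6,3)@(13, 7): e=[0,-20,110] → ·  [on edge]
    (5,4)@(11, 9): e=[0,0,90] → ·  [on edge]
    (4,5)@(9, 11): e=[0,20,70] → #  [on edge]
    (5,5)@(11, 11): e=[18,2,70] → #
    (6,5)@(13, 11): e=[36,-16,70] → ·
    (3,6)@(7, 13): e=[0,40,50] → #  [on edge]
    (6,6)@(13, 13): e=[54,-14,50] → ·
    (2,7)@(5, 15): e=[0,60,30] → #  [on edge]
    (6,7)@(13, 15): e=[72,-12,30] → ·
    (1,8)@(3, 17): e=[0,80,10] → #  [on edge]
    (6,8)@(13, 17): e=[90,-10,10] → ·
    (0,9)@(1, 19): e=[0,100,-10] → ·  [on edge]
  covered (14 px):
    · · · · · · · ·
    · · · · · · · ·
    · · · · · · · ·
    · · · · · · · ·
    · · · · · · · ·
    · · · · # # · ·
    · · · # # # · ·
    · · # # # # · ·
    · # # # # # · ·
    · · · · · · · ·

Result: "outside"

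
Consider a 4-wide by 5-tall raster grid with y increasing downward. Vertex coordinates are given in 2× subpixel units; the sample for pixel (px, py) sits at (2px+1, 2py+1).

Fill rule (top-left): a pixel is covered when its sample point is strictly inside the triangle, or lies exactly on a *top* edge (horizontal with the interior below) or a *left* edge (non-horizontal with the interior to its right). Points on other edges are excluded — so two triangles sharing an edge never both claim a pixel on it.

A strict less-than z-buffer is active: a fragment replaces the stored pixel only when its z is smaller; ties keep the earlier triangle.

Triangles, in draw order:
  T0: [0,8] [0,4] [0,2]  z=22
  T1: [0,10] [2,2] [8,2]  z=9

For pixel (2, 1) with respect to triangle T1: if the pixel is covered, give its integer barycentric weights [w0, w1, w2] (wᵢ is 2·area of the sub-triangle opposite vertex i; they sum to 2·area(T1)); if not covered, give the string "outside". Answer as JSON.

T0:
  degenerate (2·area = 0) — covers nothing
T1:
  2·area = 48
  edge (0, 10)→(2, 2): d=(2,-8) top-left  bias=+0
  edge (2, 2)→(8, 2): d=(6,0) top-left  bias=+0
  edge (8, 2)→(0, 10): d=(-8,8) right/bottom  bias=-1
    (1,1)@(3, 3): e=[10,6,32] → █
    (2,1)@(5, 3): e=[26,6,16] → █
    (3,1)@(7, 3): e=[42,6,0] → ·  [on edge]
    (1,2)@(3, 5): e=[14,18,16] → █
    (2,2)@(5, 5): e=[30,18,0] → ·  [on edge]
    (0,3)@(1, 7): e=[2,30,16] → █
    (1,3)@(3, 7): e=[18,30,0] → ·  [on edge]
    (0,4)@(1, 9): e=[6,42,0] → ·  [on edge]
  covered (4 px):
    · · · ·
    · █ █ ·
    · █ · ·
    █ · · ·
    · · · ·

Result: [6,16,26]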